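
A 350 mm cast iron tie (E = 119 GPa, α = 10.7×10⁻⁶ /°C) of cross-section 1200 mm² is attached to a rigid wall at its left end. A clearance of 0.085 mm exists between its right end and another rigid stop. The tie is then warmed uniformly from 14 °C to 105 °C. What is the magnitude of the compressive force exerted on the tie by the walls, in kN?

P ≈ 104 kN

Unrestrained expansion: δ_free = αΔT L = 10.7×10⁻⁶ × 91 × 350 = 0.3408 mm.
After closing the 0.085 mm clearance, 0.3408 − 0.085 = 0.2558 mm of expansion remains to be suppressed by the wall.
Compatibility: PL/(AE) = 0.2558 mm, so σ = P/A = E × (0.2558/350) = 86.97 MPa.
P = σA = 86.97 × 1200 = 104.4 kN.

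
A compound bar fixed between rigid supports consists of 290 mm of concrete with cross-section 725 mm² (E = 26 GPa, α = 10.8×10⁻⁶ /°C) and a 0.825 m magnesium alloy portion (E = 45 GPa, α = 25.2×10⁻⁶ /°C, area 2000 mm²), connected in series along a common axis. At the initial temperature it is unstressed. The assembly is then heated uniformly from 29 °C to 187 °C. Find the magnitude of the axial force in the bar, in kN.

With the walls removed the bar would change length by δ_free = Σ αᵢΔT Lᵢ = 10.8×10⁻⁶×158×290 + 25.2×10⁻⁶×158×825 = 3.78 mm.
The rigid supports impose zero overall length change; the single axial force P common to all segments must satisfy P Σ Lᵢ/(AᵢEᵢ) = δ_free.
Σ Lᵢ/(AᵢEᵢ) = 290/(725×26×10³) + 825/(2000×45×10³) = 2.455×10⁻⁵ mm/N.
So P = 3.78 / 2.455×10⁻⁵ = 154 kN, compressive.

P ≈ 154 kN (compressive)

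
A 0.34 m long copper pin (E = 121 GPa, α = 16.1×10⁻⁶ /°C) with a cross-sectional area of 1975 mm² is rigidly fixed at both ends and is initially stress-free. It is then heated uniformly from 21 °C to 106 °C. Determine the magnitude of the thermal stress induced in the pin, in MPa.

The supports are rigid, so the total axial strain is zero. The restrained thermal strain is ε = αΔT = 16.1×10⁻⁶ × 85 = 1368.5×10⁻⁶.
The stress required to suppress this strain is σ = Eε = 121×10³ × 1368.5×10⁻⁶ = 165.6 MPa, compressive since the pin is trying to expand.

σ ≈ 166 MPa (compressive)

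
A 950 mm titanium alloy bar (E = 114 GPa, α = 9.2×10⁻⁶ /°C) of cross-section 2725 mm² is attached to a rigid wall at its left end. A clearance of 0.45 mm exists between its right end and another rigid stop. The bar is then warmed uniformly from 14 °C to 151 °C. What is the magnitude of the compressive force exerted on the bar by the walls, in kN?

If the wall were absent the bar would grow by αΔT L = 9.2×10⁻⁶ × 137 × 950 = 1.197 mm.
The gap closes (δ_free > 0.45 mm) and the wall then resists a further 1.197 − 0.45 = 0.7474 mm of expansion.
That suppressed elongation corresponds to σ = E·Δ/L = 114×10³ × 0.7474/950 = 89.69 MPa.
P = σA = 89.69 × 2725 = 244.4 kN.

P ≈ 244 kN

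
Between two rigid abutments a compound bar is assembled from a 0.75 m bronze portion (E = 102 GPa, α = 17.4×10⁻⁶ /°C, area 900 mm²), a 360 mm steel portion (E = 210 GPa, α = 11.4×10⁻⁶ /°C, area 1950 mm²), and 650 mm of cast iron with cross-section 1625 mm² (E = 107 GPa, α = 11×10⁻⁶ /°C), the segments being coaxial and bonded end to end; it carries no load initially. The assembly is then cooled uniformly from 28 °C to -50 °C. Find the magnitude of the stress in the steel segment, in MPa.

σ ≈ 76 MPa (tensile)

Free thermal contraction of the whole bar: Σ αᵢΔT Lᵢ = 17.4×10⁻⁶×78×750 + 11.4×10⁻⁶×78×360 + 11×10⁻⁶×78×650 = 1.896 mm.
Since the ends are fixed, an axial force P builds up, equal in every segment, with P · Σ Lᵢ/(AᵢEᵢ) = δ_free.
Σ Lᵢ/(AᵢEᵢ) = 750/(900×102×10³) + 360/(1950×210×10³) + 650/(1625×107×10³) = 1.279×10⁻⁵ mm/N.
P = 1.896 / 1.279×10⁻⁵ = 148200 N = 148.2 kN, tensile.
σ_{steel} = P / A = 148200 / 1950 = 76.02 MPa.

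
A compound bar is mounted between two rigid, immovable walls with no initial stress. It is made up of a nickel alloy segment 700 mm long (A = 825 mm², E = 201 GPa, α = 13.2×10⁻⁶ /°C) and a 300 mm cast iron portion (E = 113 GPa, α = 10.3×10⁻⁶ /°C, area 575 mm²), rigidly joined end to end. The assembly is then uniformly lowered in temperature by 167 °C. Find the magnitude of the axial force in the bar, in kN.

P ≈ 233 kN (tensile)

If the supports were absent, the total length change would be Σ αᵢΔT Lᵢ = 13.2×10⁻⁶×167×700 + 10.3×10⁻⁶×167×300 = 2.059 mm.
The walls prevent any net length change, so an axial force P (same in every segment) develops. Compatibility: P · Σ Lᵢ/(AᵢEᵢ) = δ_free.
Σ Lᵢ/(AᵢEᵢ) = 700/(825×201×10³) + 300/(575×113×10³) = 8.838×10⁻⁶ mm/N.
P = 2.059 / 8.838×10⁻⁶ = 233000 N = 233 kN, tensile.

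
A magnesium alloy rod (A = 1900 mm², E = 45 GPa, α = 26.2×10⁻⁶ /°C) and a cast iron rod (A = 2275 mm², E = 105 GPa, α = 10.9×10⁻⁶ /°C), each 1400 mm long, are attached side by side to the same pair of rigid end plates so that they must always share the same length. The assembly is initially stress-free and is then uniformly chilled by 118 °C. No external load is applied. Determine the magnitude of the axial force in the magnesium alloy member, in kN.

P ≈ 114 kN (tensile in the magnesium alloy)

Equilibrium of a rigid end plate with no external load gives equal and opposite internal forces ±P in the two members. Since α_{magnesium alloy} > α_{cast iron}, cooling drives the magnesium alloy into tension and the cast iron into compression.
Equating the net (thermal + elastic) strains gives |α₁ − α₂|·ΔT = P·[1/(A₁E₁) + 1/(A₂E₂)].
|α₁ − α₂|·ΔT = 15.3×10⁻⁶ × 118 = 0.001805.
1/(A₁E₁) + 1/(A₂E₂) = 1/(1900×45×10³) + 1/(2275×105×10³) = 1.588×10⁻⁸ N⁻¹.
P = 0.001805 / 1.588×10⁻⁸ = 113700 N = 113.7 kN.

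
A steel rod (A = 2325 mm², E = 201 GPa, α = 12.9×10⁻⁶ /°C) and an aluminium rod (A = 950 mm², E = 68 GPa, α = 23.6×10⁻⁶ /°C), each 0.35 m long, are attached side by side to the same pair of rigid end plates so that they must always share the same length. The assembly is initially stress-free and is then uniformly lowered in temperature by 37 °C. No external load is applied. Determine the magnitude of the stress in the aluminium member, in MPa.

The aluminium has the larger α, so on cooling it would change length more than the steel if both were free. The rigid plates force a common final length, so the aluminium is put into tension and the steel into compression, with equal and opposite forces P (no external load).
Setting the final lengths equal and cancelling L: (α₁ − α₂)ΔT = P/(A₁E₁) + P/(A₂E₂).
|α₁ − α₂|·ΔT = 10.7×10⁻⁶ × 37 = 0.0003959.
1/(A₁E₁) + 1/(A₂E₂) = 1/(2325×201×10³) + 1/(950×68×10³) = 1.762×10⁻⁸ N⁻¹.
P = 0.0003959 / 1.762×10⁻⁸ = 22470 N = 22.47 kN.
σ_{aluminium} = P/A₂ = 22470/950 = 23.65 MPa, tensile.

σ ≈ 23.7 MPa (tensile)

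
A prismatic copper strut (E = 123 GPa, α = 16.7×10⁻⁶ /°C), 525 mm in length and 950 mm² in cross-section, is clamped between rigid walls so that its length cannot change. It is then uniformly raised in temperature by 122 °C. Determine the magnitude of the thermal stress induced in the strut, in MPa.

σ ≈ 251 MPa (compressive)

The supports are rigid, so the total axial strain is zero. The restrained thermal strain is ε = αΔT = 16.7×10⁻⁶ × 122 = 2037.4×10⁻⁶.
Hence σ = E·αΔT = 123×10³ × 2037.4×10⁻⁶ = 250.6 MPa, compressive.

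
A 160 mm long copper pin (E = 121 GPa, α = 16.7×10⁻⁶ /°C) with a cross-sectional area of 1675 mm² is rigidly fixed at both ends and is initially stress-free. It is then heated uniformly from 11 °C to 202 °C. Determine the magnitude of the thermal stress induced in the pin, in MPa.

With length fixed, the mechanical strain must cancel the thermal strain αΔT = 16.7×10⁻⁶ × 191 = 3189.7×10⁻⁶.
Hence σ = E·αΔT = 121×10³ × 3189.7×10⁻⁶ = 386 MPa, compressive.

σ ≈ 386 MPa (compressive)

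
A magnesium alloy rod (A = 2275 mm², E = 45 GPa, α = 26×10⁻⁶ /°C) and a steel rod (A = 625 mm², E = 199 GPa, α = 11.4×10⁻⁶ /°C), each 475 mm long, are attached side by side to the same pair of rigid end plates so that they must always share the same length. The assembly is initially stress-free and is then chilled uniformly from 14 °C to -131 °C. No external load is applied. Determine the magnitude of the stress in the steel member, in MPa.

σ ≈ 190 MPa (compressive)

Both members must finish at the same length. With the larger α, the magnesium alloy tends to over-contract; the plates restrain it, putting the magnesium alloy in tension and the steel in compression. With no external load the two internal forces are equal and opposite, magnitude P.
Equating the net (thermal + elastic) strains gives |α₁ − α₂|·ΔT = P·[1/(A₁E₁) + 1/(A₂E₂)].
|α₁ − α₂|·ΔT = 14.6×10⁻⁶ × 145 = 0.002117.
1/(A₁E₁) + 1/(A₂E₂) = 1/(2275×45×10³) + 1/(625×199×10³) = 1.781×10⁻⁸ N⁻¹.
So P = 0.002117 / 1.781×10⁻⁸ = 118.9 kN.
σ_{steel} = P/A₂ = 118900/625 = 190.2 MPa, compressive.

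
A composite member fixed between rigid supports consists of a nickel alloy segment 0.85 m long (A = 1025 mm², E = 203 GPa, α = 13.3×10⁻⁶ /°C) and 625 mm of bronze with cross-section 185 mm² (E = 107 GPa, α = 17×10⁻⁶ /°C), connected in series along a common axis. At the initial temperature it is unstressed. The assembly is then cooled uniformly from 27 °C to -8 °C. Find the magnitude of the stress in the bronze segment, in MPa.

If the supports were absent, the total length change would be Σ αᵢΔT Lᵢ = 13.3×10⁻⁶×35×850 + 17×10⁻⁶×35×625 = 0.7675 mm.
The walls prevent any net length change, so an axial force P (same in every segment) develops. Compatibility: P · Σ Lᵢ/(AᵢEᵢ) = δ_free.
The series flexibility is Σ Lᵢ/(AᵢEᵢ) = 850/(1025×203×10³) + 625/(185×107×10³) = 3.566×10⁻⁵ mm/N.
Hence P = δ_free / Σ(L/AE) = 0.7675/3.566×10⁻⁵ = 21.52 kN (tensile).
σ_{bronze} = P / A = 21520 / 185 = 116.4 MPa.

σ ≈ 116 MPa (tensile)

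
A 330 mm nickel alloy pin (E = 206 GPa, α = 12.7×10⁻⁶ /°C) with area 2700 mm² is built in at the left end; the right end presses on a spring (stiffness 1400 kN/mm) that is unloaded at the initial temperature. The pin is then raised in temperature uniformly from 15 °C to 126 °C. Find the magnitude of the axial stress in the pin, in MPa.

σ ≈ 132 MPa (compressive)

If the spring were absent the pin would lengthen by αΔT L = 12.7×10⁻⁶ × 111 × 330 = 0.4652 mm.
Let P be the compressive force at the spring. The pin shortens elastically by PL/(AE) and the spring compresses by P/k; together these equal δ_free.
So P = δ_free / [L/(AE) + 1/k] = 0.4652 / [ 330/(2700×206×10³) + 1/(1400×10³) ].
P = 0.4652 / 1.308×10⁻⁶ = 355800 N.
σ = P/A = 355800/2700 = 131.8 MPa.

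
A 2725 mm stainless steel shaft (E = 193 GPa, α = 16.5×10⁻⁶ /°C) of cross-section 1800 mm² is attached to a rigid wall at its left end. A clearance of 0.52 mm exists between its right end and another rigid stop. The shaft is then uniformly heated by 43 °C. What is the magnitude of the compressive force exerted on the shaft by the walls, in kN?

P ≈ 180 kN

If the wall were absent the shaft would grow by αΔT L = 16.5×10⁻⁶ × 43 × 2725 = 1.933 mm.
The gap closes (δ_free > 0.52 mm) and the wall then resists a further 1.933 − 0.52 = 1.413 mm of expansion.
Compatibility: PL/(AE) = 1.413 mm, so σ = P/A = E × (1.413/2725) = 100.1 MPa.
Force on the wall = σA = 100.1 × 1800 mm² = 180.2 kN.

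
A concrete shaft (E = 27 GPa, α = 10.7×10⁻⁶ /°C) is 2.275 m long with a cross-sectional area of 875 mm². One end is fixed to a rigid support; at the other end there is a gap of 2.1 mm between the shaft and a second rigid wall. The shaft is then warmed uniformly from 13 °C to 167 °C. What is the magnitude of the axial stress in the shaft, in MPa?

σ ≈ 19.6 MPa (compressive)

Unrestrained expansion: δ_free = αΔT L = 10.7×10⁻⁶ × 154 × 2275 = 3.749 mm.
This exceeds the 2.1 mm gap, so the wall pushes back. The portion of expansion that must be recovered elastically is δ_free − gap = 3.749 − 2.1 = 1.649 mm.
So σ = E(δ_free − g)/L = 27×10³ × 1.649/2275 = 19.57 MPa.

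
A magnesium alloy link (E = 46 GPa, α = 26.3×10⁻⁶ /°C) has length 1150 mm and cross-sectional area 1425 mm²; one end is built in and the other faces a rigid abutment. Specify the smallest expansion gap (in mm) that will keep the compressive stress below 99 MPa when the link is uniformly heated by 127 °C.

g ≈ 1.37 mm

Free expansion if unrestrained: δ_free = αΔT L = 26.3×10⁻⁶ × 127 × 1150 = 3.841 mm.
At the allowable stress the elastic shortening the wall may impose is σL/E = 99 × 1150 / (46×10³) = 2.475 mm.
The gap must absorb the remainder: g_min = 3.841 − 2.475 = 1.366 mm.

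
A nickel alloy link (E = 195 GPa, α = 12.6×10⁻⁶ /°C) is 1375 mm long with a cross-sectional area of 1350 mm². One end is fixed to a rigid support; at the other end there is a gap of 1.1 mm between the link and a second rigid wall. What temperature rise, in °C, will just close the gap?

ΔT ≈ 63.5 °C

The gap closes when αΔT L = 1.1 mm, since the link is still unstressed at that instant.
ΔT = 1.1 / (12.6×10⁻⁶ × 1375) = 63.49 °C.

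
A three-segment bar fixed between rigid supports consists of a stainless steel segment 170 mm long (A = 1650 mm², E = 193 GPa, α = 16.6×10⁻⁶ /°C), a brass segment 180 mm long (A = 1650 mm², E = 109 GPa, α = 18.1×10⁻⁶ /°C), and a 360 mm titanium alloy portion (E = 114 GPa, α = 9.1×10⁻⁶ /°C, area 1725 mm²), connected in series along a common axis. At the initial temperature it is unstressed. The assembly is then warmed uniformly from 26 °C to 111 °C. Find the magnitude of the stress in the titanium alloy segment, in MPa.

σ ≈ 137 MPa (compressive)

With the walls removed the bar would change length by δ_free = Σ αᵢΔT Lᵢ = 16.6×10⁻⁶×85×170 + 18.1×10⁻⁶×85×180 + 9.1×10⁻⁶×85×360 = 0.7953 mm.
The rigid supports impose zero overall length change; the single axial force P common to all segments must satisfy P Σ Lᵢ/(AᵢEᵢ) = δ_free.
The series flexibility is Σ Lᵢ/(AᵢEᵢ) = 170/(1650×193×10³) + 180/(1650×109×10³) + 360/(1725×114×10³) = 3.365×10⁻⁶ mm/N.
P = 0.7953 / 3.365×10⁻⁶ = 236300 N = 236.3 kN, compressive.
σ_{titanium alloy} = P / A = 236300 / 1725 = 137 MPa.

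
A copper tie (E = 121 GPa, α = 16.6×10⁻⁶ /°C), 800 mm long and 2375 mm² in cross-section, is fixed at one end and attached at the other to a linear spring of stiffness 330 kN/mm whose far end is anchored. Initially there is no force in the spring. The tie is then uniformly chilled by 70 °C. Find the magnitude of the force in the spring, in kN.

P ≈ 160 kN

The unrestrained thermal change is αΔT L = 16.6×10⁻⁶ × 70 × 800 = 0.9296 mm.
With a force P in the spring, the elastic change of the tie is PL/(AE) and that of the spring is P/k; compatibility requires their sum to equal δ_free.
P [ L/(AE) + 1/k ] = δ_free → P [ 800/(2375×121×10³) + 1/(330×10³) ] = 0.9296.
P = 0.9296 / 5.814×10⁻⁶ = 159900 N.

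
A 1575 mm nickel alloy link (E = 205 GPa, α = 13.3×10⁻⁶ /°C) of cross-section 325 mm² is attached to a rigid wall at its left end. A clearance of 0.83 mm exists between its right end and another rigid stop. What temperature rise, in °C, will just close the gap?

The gap closes when αΔT L = 0.83 mm, since the link is still unstressed at that instant.
ΔT = 0.83 / (13.3×10⁻⁶ × 1575) = 39.62 °C.

ΔT ≈ 39.6 °C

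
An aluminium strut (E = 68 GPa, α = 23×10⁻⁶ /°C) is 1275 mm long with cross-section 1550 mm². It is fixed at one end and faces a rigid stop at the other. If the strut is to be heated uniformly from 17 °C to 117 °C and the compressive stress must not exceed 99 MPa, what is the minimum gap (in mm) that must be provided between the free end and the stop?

With no wall the strut would lengthen by αΔT L = 23×10⁻⁶ × 100 × 1275 = 2.933 mm.
A stress of 99 MPa corresponds to the wall pushing the strut back by σL/E = 99×1275/(68×10³) = 1.856 mm.
So the gap has to take up the difference, g_min = δ_free − σL/E = 2.933 − 1.856 = 1.076 mm.

g ≈ 1.08 mm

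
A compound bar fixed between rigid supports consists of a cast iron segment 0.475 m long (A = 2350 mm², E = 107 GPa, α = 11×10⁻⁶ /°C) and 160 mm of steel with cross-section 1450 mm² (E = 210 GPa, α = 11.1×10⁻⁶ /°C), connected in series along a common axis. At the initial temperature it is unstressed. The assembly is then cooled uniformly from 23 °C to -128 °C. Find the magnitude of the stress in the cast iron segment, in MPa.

σ ≈ 186 MPa (tensile)

If the supports were absent, the total length change would be Σ αᵢΔT Lᵢ = 11×10⁻⁶×151×475 + 11.1×10⁻⁶×151×160 = 1.057 mm.
The rigid supports impose zero overall length change; the single axial force P common to all segments must satisfy P Σ Lᵢ/(AᵢEᵢ) = δ_free.
Σ Lᵢ/(AᵢEᵢ) = 475/(2350×107×10³) + 160/(1450×210×10³) = 2.414×10⁻⁶ mm/N.
So P = 1.057 / 2.414×10⁻⁶ = 437.8 kN, tensile.
σ_{cast iron} = P / A = 437800 / 2350 = 186.3 MPa.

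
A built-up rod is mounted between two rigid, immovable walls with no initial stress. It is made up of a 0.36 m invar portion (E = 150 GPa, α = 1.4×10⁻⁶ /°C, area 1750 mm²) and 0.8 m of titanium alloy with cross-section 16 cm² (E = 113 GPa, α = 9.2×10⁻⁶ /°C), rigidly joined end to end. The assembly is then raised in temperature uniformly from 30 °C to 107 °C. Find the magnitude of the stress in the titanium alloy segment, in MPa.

Free thermal expansion of the whole bar: Σ αᵢΔT Lᵢ = 1.4×10⁻⁶×77×360 + 9.2×10⁻⁶×77×800 = 0.6055 mm.
Since the ends are fixed, an axial force P builds up, equal in every segment, with P · Σ Lᵢ/(AᵢEᵢ) = δ_free.
Σ Lᵢ/(AᵢEᵢ) = 360/(1750×150×10³) + 800/(1600×113×10³) = 5.796×10⁻⁶ mm/N.
Hence P = δ_free / Σ(L/AE) = 0.6055/5.796×10⁻⁶ = 104.5 kN (compressive).
σ_{titanium alloy} = P / A = 104500 / 1600 = 65.29 MPa.

σ ≈ 65.3 MPa (compressive)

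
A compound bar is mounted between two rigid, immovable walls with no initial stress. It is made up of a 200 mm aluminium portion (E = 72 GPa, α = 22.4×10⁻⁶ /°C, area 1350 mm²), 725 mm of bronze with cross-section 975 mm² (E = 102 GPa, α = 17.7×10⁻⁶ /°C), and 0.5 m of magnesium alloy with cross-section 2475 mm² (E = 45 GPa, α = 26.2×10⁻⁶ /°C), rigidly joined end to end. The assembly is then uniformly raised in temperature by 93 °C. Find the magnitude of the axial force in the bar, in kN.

P ≈ 204 kN (compressive)

With the walls removed the bar would change length by δ_free = Σ αᵢΔT Lᵢ = 22.4×10⁻⁶×93×200 + 17.7×10⁻⁶×93×725 + 26.2×10⁻⁶×93×500 = 2.828 mm.
Since the ends are fixed, an axial force P builds up, equal in every segment, with P · Σ Lᵢ/(AᵢEᵢ) = δ_free.
Σ Lᵢ/(AᵢEᵢ) = 200/(1350×72×10³) + 725/(975×102×10³) + 500/(2475×45×10³) = 1.384×10⁻⁵ mm/N.
So P = 2.828 / 1.384×10⁻⁵ = 204.4 kN, compressive.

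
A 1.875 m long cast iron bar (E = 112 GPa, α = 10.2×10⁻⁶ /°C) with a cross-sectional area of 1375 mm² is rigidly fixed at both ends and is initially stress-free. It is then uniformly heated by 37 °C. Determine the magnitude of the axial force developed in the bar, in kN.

The ends cannot move, so σ = EαΔT = 112×10³ × 10.2×10⁻⁶ × 37 = 42.27 MPa.
Axial force P = σA = 42.27 × 1375 = 58120 N = 58.12 kN, compressive.

P ≈ 58.1 kN (compressive)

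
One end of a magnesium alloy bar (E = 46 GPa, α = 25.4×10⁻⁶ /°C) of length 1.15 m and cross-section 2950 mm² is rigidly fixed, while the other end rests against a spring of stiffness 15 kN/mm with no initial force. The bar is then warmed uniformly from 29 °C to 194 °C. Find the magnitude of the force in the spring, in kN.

P ≈ 64.1 kN

Free thermal expansion: δ_free = αΔT L = 25.4×10⁻⁶ × 165 × 1150 = 4.82 mm.
With a force P in the spring, the elastic change of the bar is PL/(AE) and that of the spring is P/k; compatibility requires their sum to equal δ_free.
So P = δ_free / [L/(AE) + 1/k] = 4.82 / [ 1150/(2950×46×10³) + 1/(15×10³) ].
P = 4.82 / 7.514×10⁻⁵ = 64140 N.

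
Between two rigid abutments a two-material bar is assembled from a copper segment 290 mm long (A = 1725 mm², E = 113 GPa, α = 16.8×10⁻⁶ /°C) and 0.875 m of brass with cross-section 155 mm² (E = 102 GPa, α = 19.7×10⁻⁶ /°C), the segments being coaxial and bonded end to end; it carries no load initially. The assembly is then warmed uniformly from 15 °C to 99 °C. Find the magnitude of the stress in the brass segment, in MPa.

Free thermal expansion of the whole bar: Σ αᵢΔT Lᵢ = 16.8×10⁻⁶×84×290 + 19.7×10⁻⁶×84×875 = 1.857 mm.
Since the ends are fixed, an axial force P builds up, equal in every segment, with P · Σ Lᵢ/(AᵢEᵢ) = δ_free.
The series flexibility is Σ Lᵢ/(AᵢEᵢ) = 290/(1725×113×10³) + 875/(155×102×10³) = 5.683×10⁻⁵ mm/N.
So P = 1.857 / 5.683×10⁻⁵ = 32.68 kN, compressive.
σ_{brass} = P / A = 32680 / 155 = 210.8 MPa.

σ ≈ 211 MPa (compressive)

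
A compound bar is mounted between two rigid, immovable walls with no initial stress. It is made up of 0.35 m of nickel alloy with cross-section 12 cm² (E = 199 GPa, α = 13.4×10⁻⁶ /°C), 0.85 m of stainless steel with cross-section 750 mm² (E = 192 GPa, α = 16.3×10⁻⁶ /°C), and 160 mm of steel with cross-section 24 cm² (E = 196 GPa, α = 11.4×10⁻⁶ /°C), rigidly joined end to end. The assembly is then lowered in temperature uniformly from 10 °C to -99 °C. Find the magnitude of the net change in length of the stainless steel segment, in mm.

|ΔL| ≈ 0.19 mm

If the supports were absent, the total length change would be Σ αᵢΔT Lᵢ = 13.4×10⁻⁶×109×350 + 16.3×10⁻⁶×109×850 + 11.4×10⁻⁶×109×160 = 2.22 mm.
The rigid supports impose zero overall length change; the single axial force P common to all segments must satisfy P Σ Lᵢ/(AᵢEᵢ) = δ_free.
The series flexibility is Σ Lᵢ/(AᵢEᵢ) = 350/(1200×199×10³) + 850/(750×192×10³) + 160/(2400×196×10³) = 7.709×10⁻⁶ mm/N.
P = 2.22 / 7.709×10⁻⁶ = 288000 N = 288 kN, tensile.
For the stainless steel segment, free thermal change = 16.3×10⁻⁶×109×850 = 1.51 mm and elastic change from P = 288000×850/(750×192×10³) = 1.7 mm; these oppose, so the net change is 0.19 mm (segment lengthens).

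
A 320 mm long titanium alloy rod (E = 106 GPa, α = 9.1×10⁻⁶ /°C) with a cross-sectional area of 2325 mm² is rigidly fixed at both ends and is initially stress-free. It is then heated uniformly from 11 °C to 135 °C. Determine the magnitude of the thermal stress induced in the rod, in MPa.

σ ≈ 120 MPa (compressive)

The supports are rigid, so the total axial strain is zero. The restrained thermal strain is ε = αΔT = 9.1×10⁻⁶ × 124 = 1128.4×10⁻⁶.
σ = EαΔT = 106×10³ × 9.1×10⁻⁶ × 124 = 119.6 MPa (compressive; the rod is trying to expand).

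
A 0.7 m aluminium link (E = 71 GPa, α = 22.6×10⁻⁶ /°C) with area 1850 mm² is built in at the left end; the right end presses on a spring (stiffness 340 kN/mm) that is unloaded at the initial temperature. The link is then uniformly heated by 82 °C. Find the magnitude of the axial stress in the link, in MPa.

σ ≈ 84.8 MPa (compressive)

The unrestrained thermal change is αΔT L = 22.6×10⁻⁶ × 82 × 700 = 1.297 mm.
Let P be the compressive force at the spring. The link shortens elastically by PL/(AE) and the spring compresses by P/k; together these equal δ_free.
P [ L/(AE) + 1/k ] = δ_free → P [ 700/(1850×71×10³) + 1/(340×10³) ] = 1.297.
P = 1.297 / 8.27×10⁻⁶ = 156900 N.
σ = P/A = 156900/1850 = 84.79 MPa.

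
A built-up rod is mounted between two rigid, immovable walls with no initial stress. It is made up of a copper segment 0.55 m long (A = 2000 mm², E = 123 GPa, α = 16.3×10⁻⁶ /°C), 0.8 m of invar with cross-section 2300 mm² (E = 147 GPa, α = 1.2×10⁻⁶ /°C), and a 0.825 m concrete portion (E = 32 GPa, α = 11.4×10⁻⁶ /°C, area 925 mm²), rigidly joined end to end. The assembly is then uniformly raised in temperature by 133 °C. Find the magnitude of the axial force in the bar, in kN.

If the supports were absent, the total length change would be Σ αᵢΔT Lᵢ = 16.3×10⁻⁶×133×550 + 1.2×10⁻⁶×133×800 + 11.4×10⁻⁶×133×825 = 2.571 mm.
Since the ends are fixed, an axial force P builds up, equal in every segment, with P · Σ Lᵢ/(AᵢEᵢ) = δ_free.
Σ Lᵢ/(AᵢEᵢ) = 550/(2000×123×10³) + 800/(2300×147×10³) + 825/(925×32×10³) = 3.247×10⁻⁵ mm/N.
Hence P = δ_free / Σ(L/AE) = 2.571/3.247×10⁻⁵ = 79.17 kN (compressive).

P ≈ 79.2 kN (compressive)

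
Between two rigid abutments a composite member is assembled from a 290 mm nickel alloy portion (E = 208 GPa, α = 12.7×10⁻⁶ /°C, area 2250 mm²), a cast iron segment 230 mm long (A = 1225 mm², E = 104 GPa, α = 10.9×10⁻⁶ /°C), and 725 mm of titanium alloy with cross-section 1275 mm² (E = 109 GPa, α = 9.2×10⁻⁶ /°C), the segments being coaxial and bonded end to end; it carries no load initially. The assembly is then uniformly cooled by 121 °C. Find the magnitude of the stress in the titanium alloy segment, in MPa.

σ ≈ 160 MPa (tensile)

If the supports were absent, the total length change would be Σ αᵢΔT Lᵢ = 12.7×10⁻⁶×121×290 + 10.9×10⁻⁶×121×230 + 9.2×10⁻⁶×121×725 = 1.556 mm.
The walls prevent any net length change, so an axial force P (same in every segment) develops. Compatibility: P · Σ Lᵢ/(AᵢEᵢ) = δ_free.
Σ Lᵢ/(AᵢEᵢ) = 290/(2250×208×10³) + 230/(1225×104×10³) + 725/(1275×109×10³) = 7.642×10⁻⁶ mm/N.
So P = 1.556 / 7.642×10⁻⁶ = 203.6 kN, tensile.
σ_{titanium alloy} = P / A = 203600 / 1275 = 159.7 MPa.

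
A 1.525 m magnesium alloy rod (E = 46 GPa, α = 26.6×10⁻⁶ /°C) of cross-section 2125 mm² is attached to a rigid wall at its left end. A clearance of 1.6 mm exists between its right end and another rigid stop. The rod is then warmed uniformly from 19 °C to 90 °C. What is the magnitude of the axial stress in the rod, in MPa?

If the wall were absent the rod would grow by αΔT L = 26.6×10⁻⁶ × 71 × 1525 = 2.88 mm.
The gap closes (δ_free > 1.6 mm) and the wall then resists a further 2.88 − 1.6 = 1.28 mm of expansion.
So σ = E(δ_free − g)/L = 46×10³ × 1.28/1525 = 38.61 MPa.

σ ≈ 38.6 MPa (compressive)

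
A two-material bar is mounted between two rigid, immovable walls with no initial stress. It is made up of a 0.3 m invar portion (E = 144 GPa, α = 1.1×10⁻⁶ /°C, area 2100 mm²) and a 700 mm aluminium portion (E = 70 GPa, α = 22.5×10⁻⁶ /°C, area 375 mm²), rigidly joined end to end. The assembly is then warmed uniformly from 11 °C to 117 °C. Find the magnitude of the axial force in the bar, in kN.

Free thermal expansion of the whole bar: Σ αᵢΔT Lᵢ = 1.1×10⁻⁶×106×300 + 22.5×10⁻⁶×106×700 = 1.704 mm.
The rigid supports impose zero overall length change; the single axial force P common to all segments must satisfy P Σ Lᵢ/(AᵢEᵢ) = δ_free.
The series flexibility is Σ Lᵢ/(AᵢEᵢ) = 300/(2100×144×10³) + 700/(375×70×10³) = 2.766×10⁻⁵ mm/N.
P = 1.704 / 2.766×10⁻⁵ = 61630 N = 61.63 kN, compressive.

P ≈ 61.6 kN (compressive)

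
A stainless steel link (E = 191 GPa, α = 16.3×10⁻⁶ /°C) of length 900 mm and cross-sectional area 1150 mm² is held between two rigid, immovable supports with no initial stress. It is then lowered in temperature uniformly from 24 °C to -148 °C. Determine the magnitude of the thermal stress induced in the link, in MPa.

With length fixed, the mechanical strain must cancel the thermal strain αΔT = 16.3×10⁻⁶ × 172 = 2803.6×10⁻⁶.
Hence σ = E·αΔT = 191×10³ × 2803.6×10⁻⁶ = 535.5 MPa, tensile.

σ ≈ 535 MPa (tensile)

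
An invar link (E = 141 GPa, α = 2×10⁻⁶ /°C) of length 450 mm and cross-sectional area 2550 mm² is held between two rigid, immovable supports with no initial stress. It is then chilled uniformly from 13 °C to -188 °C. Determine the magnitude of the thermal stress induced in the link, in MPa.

σ ≈ 56.7 MPa (tensile)

Because both ends are immovable the net strain is zero, and the suppressed thermal strain is αΔT = 2×10⁻⁶ × 201 = 402×10⁻⁶.
Hence σ = E·αΔT = 141×10³ × 402×10⁻⁶ = 56.68 MPa, tensile.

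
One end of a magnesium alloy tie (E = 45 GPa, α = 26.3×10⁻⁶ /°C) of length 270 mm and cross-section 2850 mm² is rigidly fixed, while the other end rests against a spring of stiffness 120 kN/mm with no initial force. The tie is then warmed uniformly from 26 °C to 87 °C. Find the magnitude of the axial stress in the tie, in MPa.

σ ≈ 14.6 MPa (compressive)

Free thermal expansion: δ_free = αΔT L = 26.3×10⁻⁶ × 61 × 270 = 0.4332 mm.
Let P be the compressive force at the spring. The tie shortens elastically by PL/(AE) and the spring compresses by P/k; together these equal δ_free.
P [ L/(AE) + 1/k ] = δ_free → P [ 270/(2850×45×10³) + 1/(120×10³) ] = 0.4332.
P = 0.4332 / 1.044×10⁻⁵ = 41500 N.
σ = P/A = 41500/2850 = 14.56 MPa.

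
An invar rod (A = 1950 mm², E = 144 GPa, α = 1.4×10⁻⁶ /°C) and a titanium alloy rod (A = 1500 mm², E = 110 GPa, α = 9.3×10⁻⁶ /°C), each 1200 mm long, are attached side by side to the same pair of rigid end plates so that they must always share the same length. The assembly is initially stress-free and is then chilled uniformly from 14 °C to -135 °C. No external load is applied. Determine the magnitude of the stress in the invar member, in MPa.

Equilibrium of a rigid end plate with no external load gives equal and opposite internal forces ±P in the two members. Since α_{titanium alloy} > α_{invar}, cooling drives the titanium alloy into tension and the invar into compression.
Setting the final lengths equal and cancelling L: (α₁ − α₂)ΔT = P/(A₁E₁) + P/(A₂E₂).
|α₁ − α₂|·ΔT = 7.9×10⁻⁶ × 149 = 0.001177.
1/(A₁E₁) + 1/(A₂E₂) = 1/(1950×144×10³) + 1/(1500×110×10³) = 9.622×10⁻⁹ N⁻¹.
So P = 0.001177 / 9.622×10⁻⁹ = 122.3 kN.
σ_{invar} = P/A₁ = 122300/1950 = 62.74 MPa, compressive.

σ ≈ 62.7 MPa (compressive)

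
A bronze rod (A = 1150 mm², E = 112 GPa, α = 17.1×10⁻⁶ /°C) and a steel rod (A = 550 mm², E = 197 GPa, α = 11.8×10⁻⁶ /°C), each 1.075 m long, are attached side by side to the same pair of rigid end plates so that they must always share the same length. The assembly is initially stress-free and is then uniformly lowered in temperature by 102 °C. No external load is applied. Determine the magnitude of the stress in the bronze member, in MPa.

σ ≈ 27.7 MPa (tensile)

Equilibrium of a rigid end plate with no external load gives equal and opposite internal forces ±P in the two members. Since α_{bronze} > α_{steel}, cooling drives the bronze into tension and the steel into compression.
Setting the final lengths equal and cancelling L: (α₁ − α₂)ΔT = P/(A₁E₁) + P/(A₂E₂).
|α₁ − α₂|·ΔT = 5.3×10⁻⁶ × 102 = 0.0005406.
1/(A₁E₁) + 1/(A₂E₂) = 1/(1150×112×10³) + 1/(550×197×10³) = 1.699×10⁻⁸ N⁻¹.
So P = 0.0005406 / 1.699×10⁻⁸ = 31.81 kN.
σ_{bronze} = P/A₁ = 31810/1150 = 27.66 MPa, tensile.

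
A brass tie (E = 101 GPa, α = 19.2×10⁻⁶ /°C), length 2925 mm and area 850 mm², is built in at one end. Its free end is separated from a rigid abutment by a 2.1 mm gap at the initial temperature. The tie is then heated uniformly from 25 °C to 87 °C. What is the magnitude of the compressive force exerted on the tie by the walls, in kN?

P ≈ 40.6 kN

If the wall were absent the tie would grow by αΔT L = 19.2×10⁻⁶ × 62 × 2925 = 3.482 mm.
After closing the 2.1 mm clearance, 3.482 − 2.1 = 1.382 mm of expansion remains to be suppressed by the wall.
Compatibility: PL/(AE) = 1.382 mm, so σ = P/A = E × (1.382/2925) = 47.72 MPa.
P = σA = 47.72 × 850 = 40.56 kN.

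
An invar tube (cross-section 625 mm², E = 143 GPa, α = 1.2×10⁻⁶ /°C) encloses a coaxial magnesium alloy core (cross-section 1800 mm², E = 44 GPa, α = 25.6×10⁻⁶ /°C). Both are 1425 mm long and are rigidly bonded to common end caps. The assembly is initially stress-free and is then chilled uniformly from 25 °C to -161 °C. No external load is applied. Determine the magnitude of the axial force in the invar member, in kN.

Equilibrium of a rigid end plate with no external load gives equal and opposite internal forces ±P in the two members. Since α_{magnesium alloy} > α_{invar}, cooling drives the magnesium alloy into tension and the invar into compression.
Setting the final lengths equal and cancelling L: (α₁ − α₂)ΔT = P/(A₁E₁) + P/(A₂E₂).
|α₁ − α₂|·ΔT = 24.4×10⁻⁶ × 186 = 0.004538.
1/(A₁E₁) + 1/(A₂E₂) = 1/(625×143×10³) + 1/(1800×44×10³) = 2.382×10⁻⁸ N⁻¹.
P = 0.004538 / 2.382×10⁻⁸ = 190600 N = 190.6 kN.

P ≈ 191 kN (compressive in the invar)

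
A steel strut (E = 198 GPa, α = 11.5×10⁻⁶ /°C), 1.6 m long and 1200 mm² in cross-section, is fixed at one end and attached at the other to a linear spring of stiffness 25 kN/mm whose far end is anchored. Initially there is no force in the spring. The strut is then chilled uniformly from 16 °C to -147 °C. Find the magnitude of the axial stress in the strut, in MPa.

Free thermal contraction: δ_free = αΔT L = 11.5×10⁻⁶ × 163 × 1600 = 2.999 mm.
With a force P in the spring, the elastic change of the strut is PL/(AE) and that of the spring is P/k; compatibility requires their sum to equal δ_free.
P [ L/(AE) + 1/k ] = δ_free → P [ 1600/(1200×198×10³) + 1/(25×10³) ] = 2.999.
P = 2.999 / 4.673×10⁻⁵ = 64180 N.
σ = P/A = 64180/1200 = 53.48 MPa.

σ ≈ 53.5 MPa (tensile)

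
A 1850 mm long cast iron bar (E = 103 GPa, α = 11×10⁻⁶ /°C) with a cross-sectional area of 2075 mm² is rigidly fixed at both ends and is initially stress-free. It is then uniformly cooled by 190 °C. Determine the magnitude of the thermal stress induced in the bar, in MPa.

The supports are rigid, so the total axial strain is zero. The restrained thermal strain is ε = αΔT = 11×10⁻⁶ × 190 = 2090×10⁻⁶.
Hence σ = E·αΔT = 103×10³ × 2090×10⁻⁶ = 215.3 MPa, tensile.

σ ≈ 215 MPa (tensile)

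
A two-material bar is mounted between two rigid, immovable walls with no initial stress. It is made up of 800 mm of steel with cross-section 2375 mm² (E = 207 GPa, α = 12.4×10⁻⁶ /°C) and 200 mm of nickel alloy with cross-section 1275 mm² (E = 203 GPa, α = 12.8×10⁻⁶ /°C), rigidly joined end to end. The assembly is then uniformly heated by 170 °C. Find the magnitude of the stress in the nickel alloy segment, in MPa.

σ ≈ 693 MPa (compressive)

With the walls removed the bar would change length by δ_free = Σ αᵢΔT Lᵢ = 12.4×10⁻⁶×170×800 + 12.8×10⁻⁶×170×200 = 2.122 mm.
Since the ends are fixed, an axial force P builds up, equal in every segment, with P · Σ Lᵢ/(AᵢEᵢ) = δ_free.
Σ Lᵢ/(AᵢEᵢ) = 800/(2375×207×10³) + 200/(1275×203×10³) = 2.4×10⁻⁶ mm/N.
P = 2.122 / 2.4×10⁻⁶ = 884000 N = 884 kN, compressive.
σ_{nickel alloy} = P / A = 884000 / 1275 = 693.3 MPa.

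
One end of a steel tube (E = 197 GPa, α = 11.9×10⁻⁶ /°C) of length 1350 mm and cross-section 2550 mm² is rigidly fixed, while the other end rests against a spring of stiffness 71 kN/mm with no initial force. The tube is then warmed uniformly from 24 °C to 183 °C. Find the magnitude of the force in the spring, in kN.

P ≈ 152 kN

The unrestrained thermal change is αΔT L = 11.9×10⁻⁶ × 159 × 1350 = 2.554 mm.
Let P be the compressive force at the spring. The tube shortens elastically by PL/(AE) and the spring compresses by P/k; together these equal δ_free.
So P = δ_free / [L/(AE) + 1/k] = 2.554 / [ 1350/(2550×197×10³) + 1/(71×10³) ].
P = 2.554 / 1.677×10⁻⁵ = 152300 N.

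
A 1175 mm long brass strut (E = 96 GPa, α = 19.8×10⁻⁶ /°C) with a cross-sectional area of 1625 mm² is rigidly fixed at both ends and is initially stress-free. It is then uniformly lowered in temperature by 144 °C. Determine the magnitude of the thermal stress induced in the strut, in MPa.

σ ≈ 274 MPa (tensile)

Because both ends are immovable the net strain is zero, and the suppressed thermal strain is αΔT = 19.8×10⁻⁶ × 144 = 2851.2×10⁻⁶.
The stress required to suppress this strain is σ = Eε = 96×10³ × 2851.2×10⁻⁶ = 273.7 MPa, tensile since the strut is trying to contract.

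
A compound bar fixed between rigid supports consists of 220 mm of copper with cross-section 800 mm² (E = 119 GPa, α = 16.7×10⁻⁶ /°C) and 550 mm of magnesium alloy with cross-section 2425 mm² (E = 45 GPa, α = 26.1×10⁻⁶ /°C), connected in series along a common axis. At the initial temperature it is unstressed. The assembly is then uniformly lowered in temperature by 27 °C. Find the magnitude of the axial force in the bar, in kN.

With the walls removed the bar would change length by δ_free = Σ αᵢΔT Lᵢ = 16.7×10⁻⁶×27×220 + 26.1×10⁻⁶×27×550 = 0.4868 mm.
The walls prevent any net length change, so an axial force P (same in every segment) develops. Compatibility: P · Σ Lᵢ/(AᵢEᵢ) = δ_free.
Σ Lᵢ/(AᵢEᵢ) = 220/(800×119×10³) + 550/(2425×45×10³) = 7.351×10⁻⁶ mm/N.
So P = 0.4868 / 7.351×10⁻⁶ = 66.22 kN, tensile.

P ≈ 66.2 kN (tensile)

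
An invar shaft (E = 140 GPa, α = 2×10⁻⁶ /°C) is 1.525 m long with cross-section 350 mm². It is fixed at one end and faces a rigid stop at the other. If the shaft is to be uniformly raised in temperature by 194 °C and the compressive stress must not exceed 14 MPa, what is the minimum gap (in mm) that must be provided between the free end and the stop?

With no wall the shaft would lengthen by αΔT L = 2×10⁻⁶ × 194 × 1525 = 0.5917 mm.
At the allowable stress the elastic shortening the wall may impose is σL/E = 14 × 1525 / (140×10³) = 0.1525 mm.
The gap must absorb the remainder: g_min = 0.5917 − 0.1525 = 0.4392 mm.

g ≈ 0.439 mm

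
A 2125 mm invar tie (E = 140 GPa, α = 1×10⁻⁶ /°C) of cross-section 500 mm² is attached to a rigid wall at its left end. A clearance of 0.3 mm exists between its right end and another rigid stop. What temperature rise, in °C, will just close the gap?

Contact occurs when the free expansion equals the gap: αΔT L = 0.3 mm.
So ΔT = g/(αL) = 0.3/(1×10⁻⁶ × 2125) = 141.2 °C.

ΔT ≈ 141 °C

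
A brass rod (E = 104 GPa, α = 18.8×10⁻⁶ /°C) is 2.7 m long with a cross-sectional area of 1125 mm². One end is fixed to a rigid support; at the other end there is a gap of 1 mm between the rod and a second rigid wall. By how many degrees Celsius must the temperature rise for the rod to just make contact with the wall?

The gap closes when αΔT L = 1 mm, since the rod is still unstressed at that instant.
ΔT = 1 / (18.8×10⁻⁶ × 2700) = 19.7 °C.

ΔT ≈ 19.7 °C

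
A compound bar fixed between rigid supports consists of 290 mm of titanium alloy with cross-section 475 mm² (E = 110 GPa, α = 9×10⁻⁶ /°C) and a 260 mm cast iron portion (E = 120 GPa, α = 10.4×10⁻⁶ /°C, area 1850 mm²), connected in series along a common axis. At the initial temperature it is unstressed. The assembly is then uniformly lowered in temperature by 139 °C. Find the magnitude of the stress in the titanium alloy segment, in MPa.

If the supports were absent, the total length change would be Σ αᵢΔT Lᵢ = 9×10⁻⁶×139×290 + 10.4×10⁻⁶×139×260 = 0.7386 mm.
The rigid supports impose zero overall length change; the single axial force P common to all segments must satisfy P Σ Lᵢ/(AᵢEᵢ) = δ_free.
The series flexibility is Σ Lᵢ/(AᵢEᵢ) = 290/(475×110×10³) + 260/(1850×120×10³) = 6.721×10⁻⁶ mm/N.
P = 0.7386 / 6.721×10⁻⁶ = 109900 N = 109.9 kN, tensile.
σ_{titanium alloy} = P / A = 109900 / 475 = 231.4 MPa.

σ ≈ 231 MPa (tensile)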